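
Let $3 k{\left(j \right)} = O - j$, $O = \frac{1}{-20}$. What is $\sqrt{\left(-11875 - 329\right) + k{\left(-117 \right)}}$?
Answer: $\frac{i \sqrt{10948515}}{30} \approx 110.3 i$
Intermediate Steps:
$O = - \frac{1}{20} \approx -0.05$
$k{\left(j \right)} = - \frac{1}{60} - \frac{j}{3}$ ($k{\left(j \right)} = \frac{- \frac{1}{20} - j}{3} = - \frac{1}{60} - \frac{j}{3}$)
$\sqrt{\left(-11875 - 329\right) + k{\left(-117 \right)}} = \sqrt{\left(-11875 - 329\right) - - \frac{2339}{60}} = \sqrt{-12204 + \left(- \frac{1}{60} + 39\right)} = \sqrt{-12204 + \frac{2339}{60}} = \sqrt{- \frac{729901}{60}} = \frac{i \sqrt{10948515}}{30}$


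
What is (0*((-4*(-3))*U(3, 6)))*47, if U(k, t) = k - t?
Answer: 0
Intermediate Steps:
(0*((-4*(-3))*U(3, 6)))*47 = (0*((-4*(-3))*(3 - 1*6)))*47 = (0*(12*(3 - 6)))*47 = (0*(12*(-3)))*47 = (0*(-36))*47 = 0*47 = 0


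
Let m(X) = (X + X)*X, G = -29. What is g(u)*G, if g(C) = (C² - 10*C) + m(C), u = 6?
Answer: -1392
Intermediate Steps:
m(X) = 2*X² (m(X) = (2*X)*X = 2*X²)
g(C) = -10*C + 3*C² (g(C) = (C² - 10*C) + 2*C² = -10*C + 3*C²)
g(u)*G = (6*(-10 + 3*6))*(-29) = (6*(-10 + 18))*(-29) = (6*8)*(-29) = 48*(-29) = -1392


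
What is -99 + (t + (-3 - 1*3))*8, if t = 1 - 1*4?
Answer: -171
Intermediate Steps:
t = -3 (t = 1 - 4 = -3)
-99 + (t + (-3 - 1*3))*8 = -99 + (-3 + (-3 - 1*3))*8 = -99 + (-3 + (-3 - 3))*8 = -99 + (-3 - 6)*8 = -99 - 9*8 = -99 - 72 = -171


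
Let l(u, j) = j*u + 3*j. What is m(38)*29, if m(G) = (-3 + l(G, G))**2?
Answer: 70122725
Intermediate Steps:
l(u, j) = 3*j + j*u
m(G) = (-3 + G*(3 + G))**2
m(38)*29 = (-3 + 38*(3 + 38))**2*29 = (-3 + 38*41)**2*29 = (-3 + 1558)**2*29 = 1555**2*29 = 2418025*29 = 70122725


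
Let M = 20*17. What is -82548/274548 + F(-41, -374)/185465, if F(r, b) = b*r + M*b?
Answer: -3834280789/4243253735 ≈ -0.90362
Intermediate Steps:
M = 340
F(r, b) = 340*b + b*r (F(r, b) = b*r + 340*b = 340*b + b*r)
-82548/274548 + F(-41, -374)/185465 = -82548/274548 - 374*(340 - 41)/185465 = -82548*1/274548 - 374*299*(1/185465) = -6879/22879 - 111826*1/185465 = -6879/22879 - 111826/185465 = -3834280789/4243253735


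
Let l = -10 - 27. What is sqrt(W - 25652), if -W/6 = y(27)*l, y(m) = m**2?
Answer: sqrt(136186) ≈ 369.03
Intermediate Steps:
l = -37
W = 161838 (W = -6*27**2*(-37) = -4374*(-37) = -6*(-26973) = 161838)
sqrt(W - 25652) = sqrt(161838 - 25652) = sqrt(136186)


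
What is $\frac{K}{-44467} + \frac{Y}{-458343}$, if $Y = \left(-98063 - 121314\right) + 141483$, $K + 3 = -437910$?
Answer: $\frac{204178070657}{20381138181} \approx 10.018$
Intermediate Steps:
$K = -437913$ ($K = -3 - 437910 = -437913$)
$Y = -77894$ ($Y = -219377 + 141483 = -77894$)
$\frac{K}{-44467} + \frac{Y}{-458343} = - \frac{437913}{-44467} - \frac{77894}{-458343} = \left(-437913\right) \left(- \frac{1}{44467}\right) - - \frac{77894}{458343} = \frac{437913}{44467} + \frac{77894}{458343} = \frac{204178070657}{20381138181}$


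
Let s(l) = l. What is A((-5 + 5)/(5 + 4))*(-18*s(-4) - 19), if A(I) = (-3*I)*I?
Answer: 0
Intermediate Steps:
A(I) = -3*I**2
A((-5 + 5)/(5 + 4))*(-18*s(-4) - 19) = (-3*(-5 + 5)**2/(5 + 4)**2)*(-18*(-4) - 19) = (-3*(0/9)**2)*(72 - 19) = -3*(0*(1/9))**2*53 = -3*0**2*53 = -3*0*53 = 0*53 = 0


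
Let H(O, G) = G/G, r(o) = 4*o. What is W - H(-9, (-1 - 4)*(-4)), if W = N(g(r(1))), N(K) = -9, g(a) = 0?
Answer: -10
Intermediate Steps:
W = -9
H(O, G) = 1
W - H(-9, (-1 - 4)*(-4)) = -9 - 1*1 = -9 - 1 = -10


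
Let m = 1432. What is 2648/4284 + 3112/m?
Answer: 535117/191709 ≈ 2.7913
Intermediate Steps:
2648/4284 + 3112/m = 2648/4284 + 3112/1432 = 2648*(1/4284) + 3112*(1/1432) = 662/1071 + 389/179 = 535117/191709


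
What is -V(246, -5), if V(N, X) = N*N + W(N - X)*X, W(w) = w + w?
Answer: -58006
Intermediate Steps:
W(w) = 2*w
V(N, X) = N**2 + X*(-2*X + 2*N) (V(N, X) = N*N + (2*(N - X))*X = N**2 + (-2*X + 2*N)*X = N**2 + X*(-2*X + 2*N))
-V(246, -5) = -(246**2 + 2*(-5)*(246 - 1*(-5))) = -(60516 + 2*(-5)*(246 + 5)) = -(60516 + 2*(-5)*251) = -(60516 - 2510) = -1*58006 = -58006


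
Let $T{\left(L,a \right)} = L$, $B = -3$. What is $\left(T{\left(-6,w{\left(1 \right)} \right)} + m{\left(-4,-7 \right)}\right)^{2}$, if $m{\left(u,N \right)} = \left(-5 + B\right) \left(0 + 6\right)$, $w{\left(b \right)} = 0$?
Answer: $2916$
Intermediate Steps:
$m{\left(u,N \right)} = -48$ ($m{\left(u,N \right)} = \left(-5 - 3\right) \left(0 + 6\right) = \left(-8\right) 6 = -48$)
$\left(T{\left(-6,w{\left(1 \right)} \right)} + m{\left(-4,-7 \right)}\right)^{2} = \left(-6 - 48\right)^{2} = \left(-54\right)^{2} = 2916$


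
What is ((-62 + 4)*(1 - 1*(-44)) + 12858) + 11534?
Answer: 21782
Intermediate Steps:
((-62 + 4)*(1 - 1*(-44)) + 12858) + 11534 = (-58*(1 + 44) + 12858) + 11534 = (-58*45 + 12858) + 11534 = (-2610 + 12858) + 11534 = 10248 + 11534 = 21782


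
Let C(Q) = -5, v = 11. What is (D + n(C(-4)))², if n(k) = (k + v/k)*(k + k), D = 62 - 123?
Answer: 121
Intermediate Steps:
D = -61
n(k) = 2*k*(k + 11/k) (n(k) = (k + 11/k)*(k + k) = (k + 11/k)*(2*k) = 2*k*(k + 11/k))
(D + n(C(-4)))² = (-61 + (22 + 2*(-5)²))² = (-61 + (22 + 2*25))² = (-61 + (22 + 50))² = (-61 + 72)² = 11² = 121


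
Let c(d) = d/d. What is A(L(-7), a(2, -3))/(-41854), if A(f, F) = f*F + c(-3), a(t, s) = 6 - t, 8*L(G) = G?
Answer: 5/83708 ≈ 5.9731e-5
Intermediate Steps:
L(G) = G/8
c(d) = 1
A(f, F) = 1 + F*f (A(f, F) = f*F + 1 = F*f + 1 = 1 + F*f)
A(L(-7), a(2, -3))/(-41854) = (1 + (6 - 1*2)*((⅛)*(-7)))/(-41854) = (1 + (6 - 2)*(-7/8))*(-1/41854) = (1 + 4*(-7/8))*(-1/41854) = (1 - 7/2)*(-1/41854) = -5/2*(-1/41854) = 5/83708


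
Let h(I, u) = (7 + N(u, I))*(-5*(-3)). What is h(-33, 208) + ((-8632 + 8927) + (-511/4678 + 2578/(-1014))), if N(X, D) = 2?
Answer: 1013561761/2371746 ≈ 427.35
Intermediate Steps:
h(I, u) = 135 (h(I, u) = (7 + 2)*(-5*(-3)) = 9*15 = 135)
h(-33, 208) + ((-8632 + 8927) + (-511/4678 + 2578/(-1014))) = 135 + ((-8632 + 8927) + (-511/4678 + 2578/(-1014))) = 135 + (295 + (-511*1/4678 + 2578*(-1/1014))) = 135 + (295 + (-511/4678 - 1289/507)) = 135 + (295 - 6289019/2371746) = 135 + 693376051/2371746 = 1013561761/2371746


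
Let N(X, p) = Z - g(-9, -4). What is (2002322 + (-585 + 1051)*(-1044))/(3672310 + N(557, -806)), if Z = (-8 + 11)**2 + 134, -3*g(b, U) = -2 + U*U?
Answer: 4547454/11017373 ≈ 0.41275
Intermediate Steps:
g(b, U) = 2/3 - U**2/3 (g(b, U) = -(-2 + U*U)/3 = -(-2 + U**2)/3 = 2/3 - U**2/3)
Z = 143 (Z = 3**2 + 134 = 9 + 134 = 143)
N(X, p) = 443/3 (N(X, p) = 143 - (2/3 - 1/3*(-4)**2) = 143 - (2/3 - 1/3*16) = 143 - (2/3 - 16/3) = 143 - 1*(-14/3) = 143 + 14/3 = 443/3)
(2002322 + (-585 + 1051)*(-1044))/(3672310 + N(557, -806)) = (2002322 + (-585 + 1051)*(-1044))/(3672310 + 443/3) = (2002322 + 466*(-1044))/(11017373/3) = (2002322 - 486504)*(3/11017373) = 1515818*(3/11017373) = 4547454/11017373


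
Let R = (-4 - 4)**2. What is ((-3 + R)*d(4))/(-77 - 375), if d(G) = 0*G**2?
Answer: 0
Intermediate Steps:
d(G) = 0
R = 64 (R = (-8)**2 = 64)
((-3 + R)*d(4))/(-77 - 375) = ((-3 + 64)*0)/(-77 - 375) = (61*0)/(-452) = 0*(-1/452) = 0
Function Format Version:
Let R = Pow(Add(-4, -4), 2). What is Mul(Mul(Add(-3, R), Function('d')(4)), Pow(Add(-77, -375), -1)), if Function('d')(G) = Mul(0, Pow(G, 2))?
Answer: 0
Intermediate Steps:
Function('d')(G) = 0
R = 64 (R = Pow(-8, 2) = 64)
Mul(Mul(Add(-3, R), Function('d')(4)), Pow(Add(-77, -375), -1)) = Mul(Mul(Add(-3, 64), 0), Pow(Add(-77, -375), -1)) = Mul(Mul(61, 0), Pow(-452, -1)) = Mul(0, Rational(-1, 452)) = 0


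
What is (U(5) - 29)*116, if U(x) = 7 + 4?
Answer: -2088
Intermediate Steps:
U(x) = 11
(U(5) - 29)*116 = (11 - 29)*116 = -18*116 = -2088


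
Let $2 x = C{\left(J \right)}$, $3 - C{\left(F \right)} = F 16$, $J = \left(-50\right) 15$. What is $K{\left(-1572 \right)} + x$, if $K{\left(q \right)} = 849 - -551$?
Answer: $\frac{14803}{2} \approx 7401.5$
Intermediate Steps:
$J = -750$
$C{\left(F \right)} = 3 - 16 F$ ($C{\left(F \right)} = 3 - F 16 = 3 - 16 F$)
$x = \frac{12003}{2}$ ($x = \frac{3 - -12000}{2} = \frac{3 + 12000}{2} = \frac{1}{2} \cdot 12003 = \frac{12003}{2} \approx 6001.5$)
$K{\left(q \right)} = 1400$ ($K{\left(q \right)} = 849 + 551 = 1400$)
$K{\left(-1572 \right)} + x = 1400 + \frac{12003}{2} = \frac{14803}{2}$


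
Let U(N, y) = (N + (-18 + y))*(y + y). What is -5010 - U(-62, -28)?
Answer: -11058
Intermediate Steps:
U(N, y) = 2*y*(-18 + N + y) (U(N, y) = (-18 + N + y)*(2*y) = 2*y*(-18 + N + y))
-5010 - U(-62, -28) = -5010 - 2*(-28)*(-18 - 62 - 28) = -5010 - 2*(-28)*(-108) = -5010 - 1*6048 = -5010 - 6048 = -11058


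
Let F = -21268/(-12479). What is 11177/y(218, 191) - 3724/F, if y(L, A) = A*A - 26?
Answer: -423472902686/193831235 ≈ -2184.8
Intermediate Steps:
F = 21268/12479 (F = -21268*(-1/12479) = 21268/12479 ≈ 1.7043)
y(L, A) = -26 + A² (y(L, A) = A² - 26 = -26 + A²)
11177/y(218, 191) - 3724/F = 11177/(-26 + 191²) - 3724/21268/12479 = 11177/(-26 + 36481) - 3724*12479/21268 = 11177/36455 - 11617949/5317 = -423472902686/193831235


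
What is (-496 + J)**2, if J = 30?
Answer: 217156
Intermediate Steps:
(-496 + J)**2 = (-496 + 30)**2 = (-466)**2 = 217156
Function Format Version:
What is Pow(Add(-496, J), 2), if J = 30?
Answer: 217156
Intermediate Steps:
Pow(Add(-496, J), 2) = Pow(Add(-496, 30), 2) = Pow(-466, 2) = 217156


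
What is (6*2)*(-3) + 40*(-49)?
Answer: -1996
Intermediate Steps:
(6*2)*(-3) + 40*(-49) = 12*(-3) - 1960 = -36 - 1960 = -1996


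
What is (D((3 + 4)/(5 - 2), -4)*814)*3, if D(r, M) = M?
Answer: -9768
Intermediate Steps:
(D((3 + 4)/(5 - 2), -4)*814)*3 = -4*814*3 = -3256*3 = -9768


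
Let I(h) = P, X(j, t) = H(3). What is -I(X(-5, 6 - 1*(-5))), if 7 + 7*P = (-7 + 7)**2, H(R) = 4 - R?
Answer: 1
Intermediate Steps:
X(j, t) = 1 (X(j, t) = 4 - 1*3 = 4 - 3 = 1)
P = -1 (P = -1 + (-7 + 7)**2/7 = -1 + (1/7)*0**2 = -1 + (1/7)*0 = -1 + 0 = -1)
I(h) = -1
-I(X(-5, 6 - 1*(-5))) = -1*(-1) = 1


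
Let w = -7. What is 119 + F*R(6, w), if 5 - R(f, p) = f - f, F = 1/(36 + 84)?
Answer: 2857/24 ≈ 119.04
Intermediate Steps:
F = 1/120 ≈ 0.0083333
R(f, p) = 5 (R(f, p) = 5 - (f - f) = 5 - 1*0 = 5 + 0 = 5)
119 + F*R(6, w) = 119 + (1/120)*5 = 119 + 1/24 = 2857/24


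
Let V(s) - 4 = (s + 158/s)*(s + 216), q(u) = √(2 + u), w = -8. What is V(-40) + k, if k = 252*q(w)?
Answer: -38656/5 + 252*I*√6 ≈ -7731.2 + 617.27*I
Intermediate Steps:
V(s) = 4 + (216 + s)*(s + 158/s) (V(s) = 4 + (s + 158/s)*(s + 216) = 4 + (s + 158/s)*(216 + s) = 4 + (216 + s)*(s + 158/s))
k = 252*I*√6 (k = 252*√(2 - 8) = 252*√(-6) = 252*(I*√6) = 252*I*√6 ≈ 617.27*I)
V(-40) + k = (162 + (-40)² + 216*(-40) + 34128/(-40)) + 252*I*√6 = (162 + 1600 - 8640 + 34128*(-1/40)) + 252*I*√6 = (162 + 1600 - 8640 - 4266/5) + 252*I*√6 = -38656/5 + 252*I*√6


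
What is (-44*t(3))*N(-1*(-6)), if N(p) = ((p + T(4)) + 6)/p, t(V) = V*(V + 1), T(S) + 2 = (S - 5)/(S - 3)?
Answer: -792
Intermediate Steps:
T(S) = -2 + (-5 + S)/(-3 + S) (T(S) = -2 + (S - 5)/(S - 3) = -2 + (-5 + S)/(-3 + S))
t(V) = V*(1 + V)
N(p) = (3 + p)/p (N(p) = ((p + (1 - 1*4)/(-3 + 4)) + 6)/p = ((p + (1 - 4)/1) + 6)/p = ((p + 1*(-3)) + 6)/p = ((p - 3) + 6)/p = ((-3 + p) + 6)/p = (3 + p)/p)
(-44*t(3))*N(-1*(-6)) = (-132*(1 + 3))*((3 - 1*(-6))/((-1*(-6)))) = (-132*4)*((3 + 6)/6) = (-44*12)*((⅙)*9) = -528*3/2 = -792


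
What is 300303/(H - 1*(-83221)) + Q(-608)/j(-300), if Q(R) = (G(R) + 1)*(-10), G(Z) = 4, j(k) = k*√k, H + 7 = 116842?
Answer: 300303/200056 - I*√3/180 ≈ 1.5011 - 0.0096225*I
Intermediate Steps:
H = 116835 (H = -7 + 116842 = 116835)
j(k) = k^(3/2)
Q(R) = -50 (Q(R) = (4 + 1)*(-10) = 5*(-10) = -50)
300303/(H - 1*(-83221)) + Q(-608)/j(-300) = 300303/(116835 - 1*(-83221)) - 50*I*√3/9000 = 300303/(116835 + 83221) - 50*I*√3/9000 = 300303/200056 - I*√3/180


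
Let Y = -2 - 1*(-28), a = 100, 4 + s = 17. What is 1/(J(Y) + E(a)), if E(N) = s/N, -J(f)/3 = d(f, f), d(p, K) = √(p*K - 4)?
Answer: -1300/60479831 - 120000*√42/60479831 ≈ -0.012880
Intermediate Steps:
s = 13 (s = -4 + 17 = 13)
d(p, K) = √(-4 + K*p) (d(p, K) = √(K*p - 4) = √(-4 + K*p))
Y = 26 (Y = -2 + 28 = 26)
J(f) = -3*√(-4 + f²) (J(f) = -3*√(-4 + f*f) = -3*√(-4 + f²))
E(N) = 13/N
1/(J(Y) + E(a)) = 1/(-3*√(-4 + 26²) + 13/100) = 1/(-3*√(-4 + 676) + 13*(1/100)) = 1/(-12*√42 + 13/100) = 1/(13/100 - 12*√42)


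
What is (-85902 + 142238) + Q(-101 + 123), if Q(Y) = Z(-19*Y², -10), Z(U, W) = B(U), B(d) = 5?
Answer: 56341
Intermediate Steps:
Z(U, W) = 5
Q(Y) = 5
(-85902 + 142238) + Q(-101 + 123) = (-85902 + 142238) + 5 = 56336 + 5 = 56341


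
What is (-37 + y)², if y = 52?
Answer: 225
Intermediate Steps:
(-37 + y)² = (-37 + 52)² = 15² = 225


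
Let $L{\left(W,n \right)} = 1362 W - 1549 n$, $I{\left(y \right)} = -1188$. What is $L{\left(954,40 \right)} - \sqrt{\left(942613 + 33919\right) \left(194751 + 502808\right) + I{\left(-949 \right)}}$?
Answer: $1237388 - 10 \sqrt{6811886842} \approx 4.1205 \cdot 10^{5}$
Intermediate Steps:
$L{\left(W,n \right)} = - 1549 n + 1362 W$
$L{\left(954,40 \right)} - \sqrt{\left(942613 + 33919\right) \left(194751 + 502808\right) + I{\left(-949 \right)}} = \left(\left(-1549\right) 40 + 1362 \cdot 954\right) - \sqrt{\left(942613 + 33919\right) \left(194751 + 502808\right) - 1188} = \left(-61960 + 1299348\right) - \sqrt{976532 \cdot 697559 - 1188} = 1237388 - \sqrt{681188685388 - 1188} = 1237388 - \sqrt{681188684200} = 1237388 - 10 \sqrt{6811886842}$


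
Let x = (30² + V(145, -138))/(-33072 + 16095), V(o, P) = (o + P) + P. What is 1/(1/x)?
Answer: -769/16977 ≈ -0.045297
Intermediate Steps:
V(o, P) = o + 2*P (V(o, P) = (P + o) + P = o + 2*P)
x = -769/16977 (x = (30² + (145 + 2*(-138)))/(-33072 + 16095) = (900 + (145 - 276))/(-16977) = (900 - 131)*(-1/16977) = 769*(-1/16977) = -769/16977 ≈ -0.045297)
1/(1/x) = 1/(1/(-769/16977)) = 1/(-16977/769) = -769/16977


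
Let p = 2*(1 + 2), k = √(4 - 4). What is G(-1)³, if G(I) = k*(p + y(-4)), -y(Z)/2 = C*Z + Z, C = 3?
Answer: 0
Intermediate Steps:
y(Z) = -8*Z (y(Z) = -2*(3*Z + Z) = -8*Z)
k = 0 (k = √0 = 0)
p = 6 (p = 2*3 = 6)
G(I) = 0 (G(I) = 0*(6 - 8*(-4)) = 0*(6 + 32) = 0*38 = 0)
G(-1)³ = 0³ = 0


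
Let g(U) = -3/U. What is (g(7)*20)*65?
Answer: -3900/7 ≈ -557.14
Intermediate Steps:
(g(7)*20)*65 = (-3/7*20)*65 = (-3*1/7*20)*65 = -3/7*20*65 = -60/7*65 = -3900/7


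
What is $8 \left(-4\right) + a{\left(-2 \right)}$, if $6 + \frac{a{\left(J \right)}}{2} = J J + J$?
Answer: $-40$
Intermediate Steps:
$a{\left(J \right)} = -12 + 2 J + 2 J^{2}$ ($a{\left(J \right)} = -12 + 2 \left(J J + J\right) = -12 + 2 \left(J^{2} + J\right) = -12 + 2 \left(J + J^{2}\right) = -12 + \left(2 J + 2 J^{2}\right) = -12 + 2 J + 2 J^{2}$)
$8 \left(-4\right) + a{\left(-2 \right)} = 8 \left(-4\right) + \left(-12 + 2 \left(-2\right) + 2 \left(-2\right)^{2}\right) = -32 - 8 = -40$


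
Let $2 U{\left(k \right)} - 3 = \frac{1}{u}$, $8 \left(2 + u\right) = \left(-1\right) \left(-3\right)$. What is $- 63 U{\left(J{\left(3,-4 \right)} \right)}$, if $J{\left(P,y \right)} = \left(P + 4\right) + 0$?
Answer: $- \frac{1953}{26} \approx -75.115$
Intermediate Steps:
$u = - \frac{13}{8}$ ($u = -2 + \frac{\left(-1\right) \left(-3\right)}{8} = -2 + \frac{1}{8} \cdot 3 = -2 + \frac{3}{8} = - \frac{13}{8} \approx -1.625$)
$J{\left(P,y \right)} = 4 + P$ ($J{\left(P,y \right)} = \left(4 + P\right) + 0 = 4 + P$)
$U{\left(k \right)} = \frac{31}{26}$ ($U{\left(k \right)} = \frac{3}{2} + \frac{1}{2 \left(- \frac{13}{8}\right)} = \frac{3}{2} + \frac{1}{2} \left(- \frac{8}{13}\right) = \frac{3}{2} - \frac{4}{13} = \frac{31}{26}$)
$- 63 U{\left(J{\left(3,-4 \right)} \right)} = \left(-63\right) \frac{31}{26} = - \frac{1953}{26}$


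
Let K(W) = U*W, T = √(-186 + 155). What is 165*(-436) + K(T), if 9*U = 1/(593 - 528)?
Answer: -71940 + I*√31/585 ≈ -71940.0 + 0.0095176*I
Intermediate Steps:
U = 1/585 (U = 1/(9*(593 - 528)) = (⅑)/65 = (⅑)*(1/65) = 1/585 ≈ 0.0017094)
T = I*√31 (T = √(-31) = I*√31 ≈ 5.5678*I)
K(W) = W/585
165*(-436) + K(T) = 165*(-436) + (I*√31)/585 = -71940 + I*√31/585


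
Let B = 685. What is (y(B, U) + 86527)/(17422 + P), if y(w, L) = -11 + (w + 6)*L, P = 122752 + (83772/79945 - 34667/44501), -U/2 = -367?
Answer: 2112201958920950/498688526829887 ≈ 4.2355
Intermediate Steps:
U = 734 (U = -2*(-367) = 734)
P = 436707454373097/3557632445 (P = 122752 + (83772*(1/79945) - 34667*1/44501) = 122752 + (83772/79945 - 34667/44501) = 122752 + 956484457/3557632445 = 436707454373097/3557632445 ≈ 1.2275e+5)
y(w, L) = -11 + L*(6 + w) (y(w, L) = -11 + (6 + w)*L = -11 + L*(6 + w))
(y(B, U) + 86527)/(17422 + P) = ((-11 + 6*734 + 734*685) + 86527)/(17422 + 436707454373097/3557632445) = ((-11 + 4404 + 502790) + 86527)/(498688526829887/3557632445) = (507183 + 86527)*(3557632445/498688526829887) = 593710*(3557632445/498688526829887) = 2112201958920950/498688526829887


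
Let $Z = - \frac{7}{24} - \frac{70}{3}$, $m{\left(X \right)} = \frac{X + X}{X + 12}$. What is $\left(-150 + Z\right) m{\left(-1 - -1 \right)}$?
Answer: $0$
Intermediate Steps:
$m{\left(X \right)} = \frac{2 X}{12 + X}$
$Z = - \frac{189}{8}$ ($Z = \left(-7\right) \frac{1}{24} - \frac{70}{3} = - \frac{7}{24} - \frac{70}{3} = - \frac{189}{8} \approx -23.625$)
$\left(-150 + Z\right) m{\left(-1 - -1 \right)} = \left(-150 - \frac{189}{8}\right) \frac{2 \left(-1 - -1\right)}{12 - 0} = - \frac{1389 \frac{2 \left(-1 + 1\right)}{12 + \left(-1 + 1\right)}}{8} = - \frac{1389 \cdot 2 \cdot 0 \frac{1}{12 + 0}}{8} = - \frac{1389 \cdot 2 \cdot 0 \cdot \frac{1}{12}}{8} = \left(- \frac{1389}{8}\right) 0 = 0$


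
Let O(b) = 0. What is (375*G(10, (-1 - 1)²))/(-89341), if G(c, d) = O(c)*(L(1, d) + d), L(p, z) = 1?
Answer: 0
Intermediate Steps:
G(c, d) = 0 (G(c, d) = 0*(1 + d) = 0)
(375*G(10, (-1 - 1)²))/(-89341) = (375*0)/(-89341) = 0*(-1/89341) = 0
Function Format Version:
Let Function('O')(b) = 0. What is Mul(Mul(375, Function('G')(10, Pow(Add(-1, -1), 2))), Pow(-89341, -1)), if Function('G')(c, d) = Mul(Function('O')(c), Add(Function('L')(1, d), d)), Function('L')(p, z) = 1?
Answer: 0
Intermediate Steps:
Function('G')(c, d) = 0 (Function('G')(c, d) = Mul(0, Add(1, d)) = 0)
Mul(Mul(375, Function('G')(10, Pow(Add(-1, -1), 2))), Pow(-89341, -1)) = Mul(Mul(375, 0), Pow(-89341, -1)) = Mul(0, Rational(-1, 89341)) = 0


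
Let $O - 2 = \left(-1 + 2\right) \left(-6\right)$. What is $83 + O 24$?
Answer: $-13$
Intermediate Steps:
$O = -4$ ($O = 2 + \left(-1 + 2\right) \left(-6\right) = 2 + 1 \left(-6\right) = 2 - 6 = -4$)
$83 + O 24 = 83 - 96 = -13$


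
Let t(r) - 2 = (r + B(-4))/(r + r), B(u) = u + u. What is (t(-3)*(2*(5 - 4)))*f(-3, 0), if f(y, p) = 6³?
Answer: 1656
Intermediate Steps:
f(y, p) = 216
B(u) = 2*u
t(r) = 2 + (-8 + r)/(2*r) (t(r) = 2 + (r + 2*(-4))/(r + r) = 2 + (r - 8)/((2*r)) = 2 + (-8 + r)*(1/(2*r)) = 2 + (-8 + r)/(2*r))
(t(-3)*(2*(5 - 4)))*f(-3, 0) = ((5/2 - 4/(-3))*(2*(5 - 4)))*216 = ((5/2 - 4*(-⅓))*(2*1))*216 = ((5/2 + 4/3)*2)*216 = ((23/6)*2)*216 = (23/3)*216 = 1656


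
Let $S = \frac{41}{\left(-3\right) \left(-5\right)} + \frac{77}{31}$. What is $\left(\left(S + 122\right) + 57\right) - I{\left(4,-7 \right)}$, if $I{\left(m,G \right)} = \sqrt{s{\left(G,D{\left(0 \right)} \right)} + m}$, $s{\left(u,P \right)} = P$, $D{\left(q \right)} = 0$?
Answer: $\frac{84731}{465} \approx 182.22$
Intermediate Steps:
$S = \frac{2426}{465}$ ($S = \frac{41}{15} + 77 \cdot \frac{1}{31} = 41 \cdot \frac{1}{15} + \frac{77}{31} = \frac{41}{15} + \frac{77}{31} = \frac{2426}{465} \approx 5.2172$)
$I{\left(m,G \right)} = \sqrt{m}$ ($I{\left(m,G \right)} = \sqrt{0 + m} = \sqrt{m}$)
$\left(\left(S + 122\right) + 57\right) - I{\left(4,-7 \right)} = \left(\left(\frac{2426}{465} + 122\right) + 57\right) - \sqrt{4} = \left(\frac{59156}{465} + 57\right) - 2 = \frac{85661}{465} - 2 = \frac{84731}{465}$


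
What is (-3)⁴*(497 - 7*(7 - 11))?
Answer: 42525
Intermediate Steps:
(-3)⁴*(497 - 7*(7 - 11)) = 81*(497 - 7*(-4)) = 81*(497 + 28) = 81*525 = 42525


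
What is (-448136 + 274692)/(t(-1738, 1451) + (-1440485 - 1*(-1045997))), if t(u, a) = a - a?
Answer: 43361/98622 ≈ 0.43967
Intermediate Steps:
t(u, a) = 0
(-448136 + 274692)/(t(-1738, 1451) + (-1440485 - 1*(-1045997))) = (-448136 + 274692)/(0 + (-1440485 - 1*(-1045997))) = -173444/(0 + (-1440485 + 1045997)) = -173444/(0 - 394488) = -173444/(-394488) = -173444*(-1/394488) = 43361/98622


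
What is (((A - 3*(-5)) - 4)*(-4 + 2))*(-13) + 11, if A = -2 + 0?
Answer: 245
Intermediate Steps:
A = -2
(((A - 3*(-5)) - 4)*(-4 + 2))*(-13) + 11 = (((-2 - 3*(-5)) - 4)*(-4 + 2))*(-13) + 11 = (((-2 + 15) - 4)*(-2))*(-13) + 11 = ((13 - 4)*(-2))*(-13) + 11 = (9*(-2))*(-13) + 11 = -18*(-13) + 11 = 234 + 11 = 245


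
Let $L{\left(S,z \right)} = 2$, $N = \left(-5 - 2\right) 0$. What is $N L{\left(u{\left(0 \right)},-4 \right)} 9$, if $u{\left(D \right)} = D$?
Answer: $0$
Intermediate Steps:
$N = 0$ ($N = \left(-7\right) 0 = 0$)
$N L{\left(u{\left(0 \right)},-4 \right)} 9 = 0 \cdot 2 \cdot 9 = 0 \cdot 9 = 0$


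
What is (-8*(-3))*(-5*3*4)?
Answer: -1440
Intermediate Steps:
(-8*(-3))*(-5*3*4) = 24*(-15*4) = 24*(-60) = -1440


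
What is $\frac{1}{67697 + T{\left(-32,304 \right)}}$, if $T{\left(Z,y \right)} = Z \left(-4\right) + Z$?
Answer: $\frac{1}{67793} \approx 1.4751 \cdot 10^{-5}$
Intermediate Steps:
$T{\left(Z,y \right)} = - 3 Z$ ($T{\left(Z,y \right)} = - 4 Z + Z = - 3 Z$)
$\frac{1}{67697 + T{\left(-32,304 \right)}} = \frac{1}{67697 - -96} = \frac{1}{67697 + 96} = \frac{1}{67793}$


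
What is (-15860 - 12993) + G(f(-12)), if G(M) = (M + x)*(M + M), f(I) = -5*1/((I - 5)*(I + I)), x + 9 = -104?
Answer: -2401262351/83232 ≈ -28850.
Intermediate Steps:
x = -113 (x = -9 - 104 = -113)
f(I) = -5/(2*I*(-5 + I)) (f(I) = -5*1/(2*I*(-5 + I)) = -5/(2*I*(-5 + I)))
G(M) = 2*M*(-113 + M) (G(M) = (M - 113)*(M + M) = (-113 + M)*(2*M) = 2*M*(-113 + M))
(-15860 - 12993) + G(f(-12)) = (-15860 - 12993) + 2*(-5/2/(-12*(-5 - 12)))*(-113 - 5/2/(-12*(-5 - 12))) = -28853 + 2*(-5/2*(-1/12)/(-17))*(-113 - 5/2*(-1/12)/(-17)) = -28853 + 2*(-5/2*(-1/12)*(-1/17))*(-113 - 5/2*(-1/12)*(-1/17)) = -28853 + 2*(-5/408)*(-113 - 5/408) = -28853 + 2*(-5/408)*(-46109/408) = -28853 + 230545/83232 = -2401262351/83232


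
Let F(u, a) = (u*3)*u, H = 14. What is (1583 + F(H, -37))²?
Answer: 4713241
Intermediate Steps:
F(u, a) = 3*u² (F(u, a) = (3*u)*u = 3*u²)
(1583 + F(H, -37))² = (1583 + 3*14²)² = (1583 + 3*196)² = (1583 + 588)² = 2171² = 4713241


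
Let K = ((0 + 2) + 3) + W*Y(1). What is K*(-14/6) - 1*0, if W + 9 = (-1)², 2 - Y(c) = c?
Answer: 7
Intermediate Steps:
Y(c) = 2 - c
W = -8 (W = -9 + (-1)² = -9 + 1 = -8)
K = -3 (K = ((0 + 2) + 3) - 8*(2 - 1*1) = (2 + 3) - 8*(2 - 1) = 5 - 8*1 = 5 - 8 = -3)
K*(-14/6) - 1*0 = -(-42)/6 - 1*0 = -(-42)/6 + 0 = -3*(-7/3) + 0 = 7 + 0 = 7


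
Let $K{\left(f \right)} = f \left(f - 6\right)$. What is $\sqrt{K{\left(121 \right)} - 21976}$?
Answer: $i \sqrt{8061} \approx 89.783 i$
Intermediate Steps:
$K{\left(f \right)} = f \left(-6 + f\right)$
$\sqrt{K{\left(121 \right)} - 21976} = \sqrt{121 \left(-6 + 121\right) - 21976} = \sqrt{121 \cdot 115 - 21976} = \sqrt{13915 - 21976} = \sqrt{-8061} = i \sqrt{8061}$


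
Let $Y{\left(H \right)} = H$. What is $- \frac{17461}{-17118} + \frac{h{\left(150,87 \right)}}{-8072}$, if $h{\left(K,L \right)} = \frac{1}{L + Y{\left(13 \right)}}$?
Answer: $\frac{7047251041}{6908824800} \approx 1.02$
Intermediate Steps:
$h{\left(K,L \right)} = \frac{1}{13 + L}$ ($h{\left(K,L \right)} = \frac{1}{L + 13} = \frac{1}{13 + L}$)
$- \frac{17461}{-17118} + \frac{h{\left(150,87 \right)}}{-8072} = - \frac{17461}{-17118} + \frac{1}{\left(13 + 87\right) \left(-8072\right)} = \left(-17461\right) \left(- \frac{1}{17118}\right) + \frac{1}{100} \left(- \frac{1}{8072}\right) = \frac{17461}{17118} + \frac{1}{100} \left(- \frac{1}{8072}\right) = \frac{17461}{17118} - \frac{1}{807200} = \frac{7047251041}{6908824800}$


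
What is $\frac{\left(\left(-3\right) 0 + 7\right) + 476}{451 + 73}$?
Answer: $\frac{483}{524} \approx 0.92176$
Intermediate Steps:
$\frac{\left(\left(-3\right) 0 + 7\right) + 476}{451 + 73} = \frac{\left(0 + 7\right) + 476}{524} = \left(7 + 476\right) \frac{1}{524} = 483 \cdot \frac{1}{524} = \frac{483}{524}$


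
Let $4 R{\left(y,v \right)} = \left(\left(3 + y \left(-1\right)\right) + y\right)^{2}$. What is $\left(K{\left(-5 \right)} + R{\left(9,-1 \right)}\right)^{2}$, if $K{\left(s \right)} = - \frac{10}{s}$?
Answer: $\frac{289}{16} \approx 18.063$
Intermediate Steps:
$R{\left(y,v \right)} = \frac{9}{4}$ ($R{\left(y,v \right)} = \frac{\left(\left(3 + y \left(-1\right)\right) + y\right)^{2}}{4} = \frac{\left(\left(3 - y\right) + y\right)^{2}}{4} = \frac{3^{2}}{4} = \frac{1}{4} \cdot 9 = \frac{9}{4}$)
$\left(K{\left(-5 \right)} + R{\left(9,-1 \right)}\right)^{2} = \left(- \frac{10}{-5} + \frac{9}{4}\right)^{2} = \left(\left(-10\right) \left(- \frac{1}{5}\right) + \frac{9}{4}\right)^{2} = \left(2 + \frac{9}{4}\right)^{2} = \left(\frac{17}{4}\right)^{2} = \frac{289}{16}$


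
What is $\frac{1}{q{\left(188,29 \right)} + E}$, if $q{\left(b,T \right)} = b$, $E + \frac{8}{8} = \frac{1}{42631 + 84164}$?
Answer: $\frac{126795}{23710666} \approx 0.0053476$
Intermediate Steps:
$E = - \frac{126794}{126795}$ ($E = -1 + \frac{1}{42631 + 84164} = -1 + \frac{1}{126795} = - \frac{126794}{126795} \approx -0.99999$)
$\frac{1}{q{\left(188,29 \right)} + E} = \frac{1}{188 - \frac{126794}{126795}} = \frac{1}{\frac{23710666}{126795}} = \frac{126795}{23710666}$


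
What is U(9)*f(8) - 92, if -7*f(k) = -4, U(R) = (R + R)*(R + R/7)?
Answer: 676/49 ≈ 13.796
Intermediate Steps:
U(R) = 16*R²/7 (U(R) = (2*R)*(R + R*(⅐)) = (2*R)*(R + R/7) = (2*R)*(8*R/7) = 16*R²/7)
f(k) = 4/7 (f(k) = -⅐*(-4) = 4/7)
U(9)*f(8) - 92 = ((16/7)*9²)*(4/7) - 92 = ((16/7)*81)*(4/7) - 92 = (1296/7)*(4/7) - 92 = 5184/49 - 92 = 676/49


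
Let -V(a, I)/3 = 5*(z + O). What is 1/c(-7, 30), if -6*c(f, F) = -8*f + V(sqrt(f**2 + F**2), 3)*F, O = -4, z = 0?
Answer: -3/928 ≈ -0.0032328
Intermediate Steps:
V(a, I) = 60 (V(a, I) = -15*(0 - 4) = -15*(-4) = -3*(-20) = 60)
c(f, F) = -10*F + 4*f/3 (c(f, F) = -(-8*f + 60*F)/6 = -10*F + 4*f/3)
1/c(-7, 30) = 1/(-10*30 + (4/3)*(-7)) = 1/(-300 - 28/3) = 1/(-928/3) = -3/928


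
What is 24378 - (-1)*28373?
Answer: 52751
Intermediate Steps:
24378 - (-1)*28373 = 24378 - 1*(-28373) = 24378 + 28373 = 52751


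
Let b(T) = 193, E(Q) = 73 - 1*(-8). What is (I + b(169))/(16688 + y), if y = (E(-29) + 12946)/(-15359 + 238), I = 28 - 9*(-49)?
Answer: 10010102/252326221 ≈ 0.039671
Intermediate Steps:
E(Q) = 81 (E(Q) = 73 + 8 = 81)
I = 469 (I = 28 + 441 = 469)
y = -13027/15121 (y = (81 + 12946)/(-15359 + 238) = 13027/(-15121) = 13027*(-1/15121) = -13027/15121 ≈ -0.86152)
(I + b(169))/(16688 + y) = (469 + 193)/(16688 - 13027/15121) = 662/(252326221/15121) = 662*(15121/252326221) = 10010102/252326221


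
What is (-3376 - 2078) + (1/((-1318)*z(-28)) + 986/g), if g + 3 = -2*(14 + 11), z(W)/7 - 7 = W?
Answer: -56195639755/10268538 ≈ -5472.6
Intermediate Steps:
z(W) = 49 + 7*W
g = -53 (g = -3 - 2*(14 + 11) = -3 - 2*25 = -3 - 50 = -53)
(-3376 - 2078) + (1/((-1318)*z(-28)) + 986/g) = (-3376 - 2078) + (1/((-1318)*(49 + 7*(-28))) + 986/(-53)) = -5454 + (-1/(1318*(49 - 196)) + 986*(-1/53)) = -5454 + (-1/1318/(-147) - 986/53) = -5454 + (-1/1318*(-1/147) - 986/53) = -5454 + (1/193746 - 986/53) = -5454 - 191033503/10268538 = -56195639755/10268538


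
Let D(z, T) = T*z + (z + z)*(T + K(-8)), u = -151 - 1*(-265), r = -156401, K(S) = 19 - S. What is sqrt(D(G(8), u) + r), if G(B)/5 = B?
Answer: I*sqrt(140561) ≈ 374.91*I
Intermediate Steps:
G(B) = 5*B
u = 114 (u = -151 + 265 = 114)
D(z, T) = T*z + 2*z*(27 + T) (D(z, T) = T*z + (z + z)*(T + (19 - 1*(-8))) = T*z + (2*z)*(T + (19 + 8)) = T*z + (2*z)*(T + 27) = T*z + (2*z)*(27 + T) = T*z + 2*z*(27 + T))
sqrt(D(G(8), u) + r) = sqrt(3*(5*8)*(18 + 114) - 156401) = sqrt(3*40*132 - 156401) = sqrt(15840 - 156401) = sqrt(-140561) = I*sqrt(140561)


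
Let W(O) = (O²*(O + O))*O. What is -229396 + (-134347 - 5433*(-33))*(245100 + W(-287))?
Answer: 609842689894128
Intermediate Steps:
W(O) = 2*O⁴ (W(O) = (O²*(2*O))*O = (2*O³)*O = 2*O⁴)
-229396 + (-134347 - 5433*(-33))*(245100 + W(-287)) = -229396 + (-134347 - 5433*(-33))*(245100 + 2*(-287)⁴) = -229396 + (-134347 + 179289)*(245100 + 2*6784652161) = -229396 + 44942*(245100 + 13569304322) = -229396 + 44942*13569549422 = -229396 + 609842690123524 = 609842689894128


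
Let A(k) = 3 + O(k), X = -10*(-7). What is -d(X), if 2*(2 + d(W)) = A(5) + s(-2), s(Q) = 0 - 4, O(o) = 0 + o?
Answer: 0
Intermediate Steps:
O(o) = o
X = 70
s(Q) = -4
A(k) = 3 + k
d(W) = 0 (d(W) = -2 + ((3 + 5) - 4)/2 = -2 + (8 - 4)/2 = -2 + (½)*4 = -2 + 2 = 0)
-d(X) = -1*0 = 0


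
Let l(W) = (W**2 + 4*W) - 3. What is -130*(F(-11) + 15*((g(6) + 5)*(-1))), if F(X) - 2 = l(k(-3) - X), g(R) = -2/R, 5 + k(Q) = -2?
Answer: 5070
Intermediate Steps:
k(Q) = -7 (k(Q) = -5 - 2 = -7)
l(W) = -3 + W**2 + 4*W
F(X) = -29 + (-7 - X)**2 - 4*X (F(X) = 2 + (-3 + (-7 - X)**2 + 4*(-7 - X)) = 2 + (-3 + (-7 - X)**2 + (-28 - 4*X)) = 2 + (-31 + (-7 - X)**2 - 4*X) = -29 + (-7 - X)**2 - 4*X)
-130*(F(-11) + 15*((g(6) + 5)*(-1))) = -130*((20 + (-11)**2 + 10*(-11)) + 15*((-2/6 + 5)*(-1))) = -130*((20 + 121 - 110) + 15*((-2*1/6 + 5)*(-1))) = -130*(31 + 15*((-1/3 + 5)*(-1))) = -130*(31 + 15*((14/3)*(-1))) = -130*(31 + 15*(-14/3)) = -130*(31 - 70) = -130*(-39) = 5070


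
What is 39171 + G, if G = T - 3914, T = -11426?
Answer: 23831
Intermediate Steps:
G = -15340 (G = -11426 - 3914 = -15340)
39171 + G = 39171 - 15340 = 23831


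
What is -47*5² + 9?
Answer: -1166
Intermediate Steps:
-47*5² + 9 = -47*25 + 9 = -1175 + 9 = -1166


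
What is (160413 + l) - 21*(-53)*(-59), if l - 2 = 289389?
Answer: 384137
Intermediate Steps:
l = 289391 (l = 2 + 289389 = 289391)
(160413 + l) - 21*(-53)*(-59) = (160413 + 289391) - 21*(-53)*(-59) = 449804 + 1113*(-59) = 449804 - 65667 = 384137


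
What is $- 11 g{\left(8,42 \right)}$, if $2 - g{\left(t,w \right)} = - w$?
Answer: $-484$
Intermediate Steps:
$g{\left(t,w \right)} = 2 + w$ ($g{\left(t,w \right)} = 2 - - w = 2 + w$)
$- 11 g{\left(8,42 \right)} = - 11 \left(2 + 42\right) = \left(-11\right) 44 = -484$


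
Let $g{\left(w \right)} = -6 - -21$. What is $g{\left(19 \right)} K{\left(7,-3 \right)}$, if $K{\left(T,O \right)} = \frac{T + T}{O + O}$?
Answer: $-35$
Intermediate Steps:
$g{\left(w \right)} = 15$ ($g{\left(w \right)} = -6 + 21 = 15$)
$K{\left(T,O \right)} = \frac{T}{O}$ ($K{\left(T,O \right)} = \frac{2 T}{2 O} = 2 T \frac{1}{2 O} = \frac{T}{O}$)
$g{\left(19 \right)} K{\left(7,-3 \right)} = 15 \frac{7}{-3} = 15 \cdot 7 \left(- \frac{1}{3}\right) = 15 \left(- \frac{7}{3}\right) = -35$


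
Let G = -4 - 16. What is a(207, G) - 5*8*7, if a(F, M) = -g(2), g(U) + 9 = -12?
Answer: -259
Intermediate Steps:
g(U) = -21 (g(U) = -9 - 12 = -21)
G = -20
a(F, M) = 21 (a(F, M) = -1*(-21) = 21)
a(207, G) - 5*8*7 = 21 - 5*8*7 = 21 - 40*7 = 21 - 280 = -259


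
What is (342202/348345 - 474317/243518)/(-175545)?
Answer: 1742417207/316833617246850 ≈ 5.4995e-6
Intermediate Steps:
(342202/348345 - 474317/243518)/(-175545) = (342202*(1/348345) - 474317*1/243518)*(-1/175545) = (342202/348345 - 474317/243518)*(-1/175545) = -81893608729/84828277710*(-1/175545) = 1742417207/316833617246850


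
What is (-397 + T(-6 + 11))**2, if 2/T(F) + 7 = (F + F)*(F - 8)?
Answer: 215825481/1369 ≈ 1.5765e+5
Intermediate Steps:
T(F) = 2/(-7 + 2*F*(-8 + F)) (T(F) = 2/(-7 + (F + F)*(F - 8)) = 2/(-7 + (2*F)*(-8 + F)) = 2/(-7 + 2*F*(-8 + F)))
(-397 + T(-6 + 11))**2 = (-397 + 2/(-7 - 16*(-6 + 11) + 2*(-6 + 11)**2))**2 = (-397 + 2/(-7 - 16*5 + 2*5**2))**2 = (-397 + 2/(-7 - 80 + 2*25))**2 = (-397 + 2/(-7 - 80 + 50))**2 = (-397 + 2/(-37))**2 = (-397 + 2*(-1/37))**2 = (-397 - 2/37)**2 = (-14691/37)**2 = 215825481/1369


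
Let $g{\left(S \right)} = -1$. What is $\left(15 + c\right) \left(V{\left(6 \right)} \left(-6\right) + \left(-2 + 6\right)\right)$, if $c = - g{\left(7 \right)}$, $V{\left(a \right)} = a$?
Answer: $-512$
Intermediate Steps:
$c = 1$ ($c = \left(-1\right) \left(-1\right) = 1$)
$\left(15 + c\right) \left(V{\left(6 \right)} \left(-6\right) + \left(-2 + 6\right)\right) = \left(15 + 1\right) \left(6 \left(-6\right) + \left(-2 + 6\right)\right) = 16 \left(-36 + 4\right) = 16 \left(-32\right) = -512$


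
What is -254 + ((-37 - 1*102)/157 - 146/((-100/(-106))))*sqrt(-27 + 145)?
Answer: -254 - 610908*sqrt(118)/3925 ≈ -1944.7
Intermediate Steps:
-254 + ((-37 - 1*102)/157 - 146/((-100/(-106))))*sqrt(-27 + 145) = -254 + ((-37 - 102)*(1/157) - 146/((-100*(-1/106))))*sqrt(118) = -254 + (-139*1/157 - 146/50/53)*sqrt(118) = -254 + (-139/157 - 146*53/50)*sqrt(118) = -254 + (-139/157 - 3869/25)*sqrt(118) = -254 - 610908*sqrt(118)/3925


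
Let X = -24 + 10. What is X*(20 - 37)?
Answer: 238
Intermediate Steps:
X = -14
X*(20 - 37) = -14*(20 - 37) = -14*(-17) = 238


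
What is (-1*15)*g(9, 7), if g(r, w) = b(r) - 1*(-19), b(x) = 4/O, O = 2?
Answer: -315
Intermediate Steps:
b(x) = 2 (b(x) = 4/2 = 4*(½) = 2)
g(r, w) = 21 (g(r, w) = 2 - 1*(-19) = 2 + 19 = 21)
(-1*15)*g(9, 7) = -1*15*21 = -15*21 = -315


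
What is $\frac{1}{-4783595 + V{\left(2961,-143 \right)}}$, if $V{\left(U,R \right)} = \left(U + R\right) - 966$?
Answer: $- \frac{1}{4781743} \approx -2.0913 \cdot 10^{-7}$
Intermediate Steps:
$V{\left(U,R \right)} = -966 + R + U$ ($V{\left(U,R \right)} = \left(R + U\right) - 966 = -966 + R + U$)
$\frac{1}{-4783595 + V{\left(2961,-143 \right)}} = \frac{1}{-4783595 - -1852} = \frac{1}{-4783595 + 1852} = \frac{1}{-4781743} = - \frac{1}{4781743}$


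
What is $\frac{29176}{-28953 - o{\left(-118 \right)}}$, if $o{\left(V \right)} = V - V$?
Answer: $- \frac{29176}{28953} \approx -1.0077$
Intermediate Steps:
$o{\left(V \right)} = 0$
$\frac{29176}{-28953 - o{\left(-118 \right)}} = \frac{29176}{-28953 - 0} = \frac{29176}{-28953 + 0} = \frac{29176}{-28953} = 29176 \left(- \frac{1}{28953}\right) = - \frac{29176}{28953}$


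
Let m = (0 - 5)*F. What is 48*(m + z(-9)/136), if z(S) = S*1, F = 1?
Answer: -4134/17 ≈ -243.18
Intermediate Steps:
z(S) = S
m = -5 (m = (0 - 5)*1 = -5*1 = -5)
48*(m + z(-9)/136) = 48*(-5 - 9/136) = 48*(-689/136) = -4134/17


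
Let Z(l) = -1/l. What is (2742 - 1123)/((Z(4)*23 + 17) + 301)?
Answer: 6476/1249 ≈ 5.1849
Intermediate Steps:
(2742 - 1123)/((Z(4)*23 + 17) + 301) = (2742 - 1123)/((-1/4*23 + 17) + 301) = 1619/((-1*¼*23 + 17) + 301) = 1619/((-¼*23 + 17) + 301) = 1619/((-23/4 + 17) + 301) = 1619/(45/4 + 301) = 1619/(1249/4) = 1619*(4/1249) = 6476/1249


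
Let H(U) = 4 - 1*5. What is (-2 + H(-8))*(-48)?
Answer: 144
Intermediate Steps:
H(U) = -1 (H(U) = 4 - 5 = -1)
(-2 + H(-8))*(-48) = (-2 - 1)*(-48) = -3*(-48) = 144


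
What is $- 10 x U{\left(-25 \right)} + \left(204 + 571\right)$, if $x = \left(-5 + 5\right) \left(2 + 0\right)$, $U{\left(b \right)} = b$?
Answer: $775$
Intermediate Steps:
$x = 0$ ($x = 0 \cdot 2 = 0$)
$- 10 x U{\left(-25 \right)} + \left(204 + 571\right) = \left(-10\right) 0 \left(-25\right) + \left(204 + 571\right) = 0 \left(-25\right) + 775 = 0 + 775 = 775$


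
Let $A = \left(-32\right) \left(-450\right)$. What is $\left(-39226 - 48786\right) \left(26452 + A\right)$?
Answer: $-3595466224$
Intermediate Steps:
$A = 14400$
$\left(-39226 - 48786\right) \left(26452 + A\right) = \left(-39226 - 48786\right) \left(26452 + 14400\right) = \left(-88012\right) 40852 = -3595466224$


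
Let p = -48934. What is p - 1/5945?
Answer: -290912631/5945 ≈ -48934.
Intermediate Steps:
p - 1/5945 = -48934 - 1/5945 = -290912631/5945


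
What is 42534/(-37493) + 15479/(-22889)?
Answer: -1553914873/858177277 ≈ -1.8107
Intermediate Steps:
42534/(-37493) + 15479/(-22889) = 42534*(-1/37493) + 15479*(-1/22889) = -42534/37493 - 15479/22889 = -1553914873/858177277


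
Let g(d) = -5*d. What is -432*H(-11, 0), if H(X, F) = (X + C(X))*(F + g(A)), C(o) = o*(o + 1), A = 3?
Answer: 641520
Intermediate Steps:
C(o) = o*(1 + o)
H(X, F) = (-15 + F)*(X + X*(1 + X)) (H(X, F) = (X + X*(1 + X))*(F - 5*3) = (X + X*(1 + X))*(F - 15) = (X + X*(1 + X))*(-15 + F) = (-15 + F)*(X + X*(1 + X)))
-432*H(-11, 0) = -(-4752)*(-30 + 0 - 15*(-11) + 0*(1 - 11)) = -(-4752)*(-30 + 0 + 165 + 0*(-10)) = -(-4752)*(-30 + 0 + 165 + 0) = -(-4752)*135 = -432*(-1485) = 641520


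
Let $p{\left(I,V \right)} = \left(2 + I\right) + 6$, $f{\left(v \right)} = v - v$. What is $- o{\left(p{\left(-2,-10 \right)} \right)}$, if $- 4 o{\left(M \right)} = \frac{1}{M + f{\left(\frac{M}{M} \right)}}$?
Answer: $\frac{1}{24} \approx 0.041667$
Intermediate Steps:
$f{\left(v \right)} = 0$
$p{\left(I,V \right)} = 8 + I$
$o{\left(M \right)} = - \frac{1}{4 M}$ ($o{\left(M \right)} = - \frac{1}{4 \left(M + 0\right)} = - \frac{1}{4 M}$)
$- o{\left(p{\left(-2,-10 \right)} \right)} = - \frac{-1}{4 \left(8 - 2\right)} = - \frac{-1}{4 \cdot 6} = \left(-1\right) \left(- \frac{1}{24}\right) = \frac{1}{24}$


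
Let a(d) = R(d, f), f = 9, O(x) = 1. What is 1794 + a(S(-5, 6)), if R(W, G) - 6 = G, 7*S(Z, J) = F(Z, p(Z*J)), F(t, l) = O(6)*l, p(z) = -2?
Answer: 1809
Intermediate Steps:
F(t, l) = l (F(t, l) = 1*l = l)
S(Z, J) = -2/7 (S(Z, J) = (⅐)*(-2) = -2/7)
R(W, G) = 6 + G
a(d) = 15 (a(d) = 6 + 9 = 15)
1794 + a(S(-5, 6)) = 1794 + 15 = 1809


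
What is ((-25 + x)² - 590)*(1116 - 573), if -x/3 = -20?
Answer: 344805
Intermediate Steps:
x = 60 (x = -3*(-20) = 60)
((-25 + x)² - 590)*(1116 - 573) = ((-25 + 60)² - 590)*(1116 - 573) = (35² - 590)*543 = (1225 - 590)*543 = 635*543 = 344805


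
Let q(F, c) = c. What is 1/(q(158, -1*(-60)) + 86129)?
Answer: 1/86189 ≈ 1.1602e-5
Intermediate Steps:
1/(q(158, -1*(-60)) + 86129) = 1/(-1*(-60) + 86129) = 1/(60 + 86129) = 1/86189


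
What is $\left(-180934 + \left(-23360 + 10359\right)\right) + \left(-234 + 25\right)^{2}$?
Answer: $-150254$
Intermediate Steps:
$\left(-180934 + \left(-23360 + 10359\right)\right) + \left(-234 + 25\right)^{2} = \left(-180934 - 13001\right) + \left(-209\right)^{2} = -193935 + 43681 = -150254$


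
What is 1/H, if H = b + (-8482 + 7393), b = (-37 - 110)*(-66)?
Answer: 1/8613 ≈ 0.00011610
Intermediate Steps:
b = 9702 (b = -147*(-66) = 9702)
H = 8613 (H = 9702 + (-8482 + 7393) = 9702 - 1089 = 8613)
1/H = 1/8613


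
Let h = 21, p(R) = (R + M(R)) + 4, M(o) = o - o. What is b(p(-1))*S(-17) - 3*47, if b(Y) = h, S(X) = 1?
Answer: -120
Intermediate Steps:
M(o) = 0
p(R) = 4 + R (p(R) = (R + 0) + 4 = R + 4 = 4 + R)
b(Y) = 21
b(p(-1))*S(-17) - 3*47 = 21*1 - 3*47 = 21 - 141 = -120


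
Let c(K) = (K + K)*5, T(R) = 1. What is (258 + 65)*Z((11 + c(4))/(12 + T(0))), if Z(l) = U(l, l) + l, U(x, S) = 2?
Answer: 24871/13 ≈ 1913.2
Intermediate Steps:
c(K) = 10*K (c(K) = (2*K)*5 = 10*K)
Z(l) = 2 + l
(258 + 65)*Z((11 + c(4))/(12 + T(0))) = (258 + 65)*(2 + (11 + 10*4)/(12 + 1)) = 323*(2 + (11 + 40)/13) = 323*(2 + 51*(1/13)) = 323*(2 + 51/13) = 323*(77/13) = 24871/13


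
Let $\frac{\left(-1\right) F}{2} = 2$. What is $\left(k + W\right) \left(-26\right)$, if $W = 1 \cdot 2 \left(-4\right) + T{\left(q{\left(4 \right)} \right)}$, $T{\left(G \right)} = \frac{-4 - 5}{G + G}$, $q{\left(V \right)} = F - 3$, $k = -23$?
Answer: $\frac{5525}{7} \approx 789.29$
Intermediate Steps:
$F = -4$ ($F = \left(-2\right) 2 = -4$)
$q{\left(V \right)} = -7$ ($q{\left(V \right)} = -4 - 3 = -7$)
$T{\left(G \right)} = - \frac{9}{2 G}$
$W = - \frac{103}{14}$ ($W = 1 \cdot 2 \left(-4\right) - \frac{9}{2 \left(-7\right)} = 1 \left(-8\right) - - \frac{9}{14} = -8 + \frac{9}{14} = - \frac{103}{14} \approx -7.3571$)
$\left(k + W\right) \left(-26\right) = \left(-23 - \frac{103}{14}\right) \left(-26\right) = \left(- \frac{425}{14}\right) \left(-26\right) = \frac{5525}{7}$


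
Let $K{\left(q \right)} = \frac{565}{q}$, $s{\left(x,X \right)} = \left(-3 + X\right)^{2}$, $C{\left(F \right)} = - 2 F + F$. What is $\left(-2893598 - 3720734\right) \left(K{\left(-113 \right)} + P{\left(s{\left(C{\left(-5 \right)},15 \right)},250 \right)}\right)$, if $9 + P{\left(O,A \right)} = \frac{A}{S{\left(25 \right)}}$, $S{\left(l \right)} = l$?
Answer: $26457328$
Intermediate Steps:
$C{\left(F \right)} = - F$
$P{\left(O,A \right)} = -9 + \frac{A}{25}$
$\left(-2893598 - 3720734\right) \left(K{\left(-113 \right)} + P{\left(s{\left(C{\left(-5 \right)},15 \right)},250 \right)}\right) = \left(-2893598 - 3720734\right) \left(\frac{565}{-113} + \left(-9 + \frac{1}{25} \cdot 250\right)\right) = - 6614332 \left(565 \left(- \frac{1}{113}\right) + \left(-9 + 10\right)\right) = - 6614332 \left(-5 + 1\right) = \left(-6614332\right) \left(-4\right) = 26457328$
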